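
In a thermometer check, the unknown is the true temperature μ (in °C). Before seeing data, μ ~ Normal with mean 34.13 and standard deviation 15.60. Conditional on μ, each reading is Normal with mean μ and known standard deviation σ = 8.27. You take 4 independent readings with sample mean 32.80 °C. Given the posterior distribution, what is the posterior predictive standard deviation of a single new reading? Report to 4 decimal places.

9.1852

For Normal data with known variance σ², a Normal(μ₀, σ₀²) prior on μ is conjugate. Posterior precision = 1/σ₀² + n/σ²; posterior mean is the precision-weighted average of μ₀ and x̄.
σ₀² = 15.60² = 243.36, σ² = 8.27² = 68.3929; σ² + n·σ₀² = 68.3929 + 4·243.36 = 1041.8329.
Posterior precision = 1/σ₀² + n/σ² = 1/243.36 + 4/68.3929 = (σ² + n·σ₀²)/(σ₀²σ²) = 1041.8329/(243.36·68.3929); posterior variance σₙ² = σ₀²σ²/(σ² + n·σ₀²) = 243.36·68.3929/1041.8329 = 15.975783.
Predictive variance for one new observation = σₙ² + σ² = 243.36·68.3929/1041.8329 + 68.3929 = σ²·(σ₀² + 1041.8329)/1041.8329 = 68.3929·1285.1929/1041.8329 = 84.368683; SD = √(68.3929·1285.1929/1041.8329) = 9.1852.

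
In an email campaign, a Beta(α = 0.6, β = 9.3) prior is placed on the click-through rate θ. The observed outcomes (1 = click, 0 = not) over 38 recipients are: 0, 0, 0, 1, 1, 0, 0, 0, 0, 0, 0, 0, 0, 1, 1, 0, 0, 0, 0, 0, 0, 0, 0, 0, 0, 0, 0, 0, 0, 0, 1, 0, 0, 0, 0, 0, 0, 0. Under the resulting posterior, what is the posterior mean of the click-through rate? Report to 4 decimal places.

The Beta prior is conjugate to a Binomial/Bernoulli likelihood; the update adds successes to α and failures to β.
Posterior: Beta(α+k, β+n−k) = Beta(0.6+5, 9.3+33) = Beta(5.6, 42.3).
Posterior mean = α/(α+β) = 5.6/47.9 = 0.1169.

0.1169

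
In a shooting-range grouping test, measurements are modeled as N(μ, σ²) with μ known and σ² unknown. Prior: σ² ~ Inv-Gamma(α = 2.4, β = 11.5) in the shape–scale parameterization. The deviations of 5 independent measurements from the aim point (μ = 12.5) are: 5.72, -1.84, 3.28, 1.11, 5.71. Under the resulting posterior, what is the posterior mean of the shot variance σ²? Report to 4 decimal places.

13.2947

With known mean μ and an Inverse-Gamma(α, β) prior on σ², the Normal likelihood is conjugate: posterior is Inv-Gamma(α + n/2, β + Σ(xᵢ−μ)²/2).
Σ(xᵢ−μ)² = (5.72)² + (-1.84)² + (3.28)² + (1.11)² + (5.71)² = 80.6986.
Posterior: Inv-Gamma(2.4 + 5/2, 11.5 + 80.6986/2) = Inv-Gamma(4.90, 51.84930).
E[σ²|data] = β/(α−1) = 51.84930/3.90 = 13.2947.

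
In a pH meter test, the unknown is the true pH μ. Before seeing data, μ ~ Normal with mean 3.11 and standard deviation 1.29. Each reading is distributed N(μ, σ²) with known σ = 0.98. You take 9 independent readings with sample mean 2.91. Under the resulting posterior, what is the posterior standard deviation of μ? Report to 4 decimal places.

0.3167

For Normal data with known variance σ², a Normal(μ₀, σ₀²) prior on μ is conjugate. Posterior precision = 1/σ₀² + n/σ²; posterior mean is the precision-weighted average of μ₀ and x̄.
σ₀² = 1.29² = 1.6641, σ² = 0.98² = 0.9604; σ² + n·σ₀² = 0.9604 + 9·1.6641 = 15.9373.
Posterior precision = 1/σ₀² + n/σ² = 1/1.6641 + 9/0.9604 = (σ² + n·σ₀²)/(σ₀²σ²) = 15.9373/(1.6641·0.9604); posterior variance σₙ² = σ₀²σ²/(σ² + n·σ₀²) = 1.6641·0.9604/15.9373 = 0.100281.
Posterior SD = √σₙ² = √(1.6641·0.9604/15.9373) = 0.3167.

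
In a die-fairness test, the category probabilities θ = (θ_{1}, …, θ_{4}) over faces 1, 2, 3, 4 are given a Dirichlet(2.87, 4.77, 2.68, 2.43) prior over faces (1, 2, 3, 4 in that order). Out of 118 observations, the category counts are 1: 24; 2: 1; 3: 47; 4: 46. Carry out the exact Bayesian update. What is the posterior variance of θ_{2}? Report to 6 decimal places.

0.000320

The Dirichlet prior is conjugate to the Multinomial likelihood: each posterior αⱼ = prior αⱼ + observed count nⱼ.
Posterior concentration: (26.87, 5.77, 49.68, 48.43), total = 130.75.
Var[θ_j] = α_j(Σα−α_j)/((Σα)²(Σα+1)) = 5.77·124.98/(130.75²·131.75) = 0.000320.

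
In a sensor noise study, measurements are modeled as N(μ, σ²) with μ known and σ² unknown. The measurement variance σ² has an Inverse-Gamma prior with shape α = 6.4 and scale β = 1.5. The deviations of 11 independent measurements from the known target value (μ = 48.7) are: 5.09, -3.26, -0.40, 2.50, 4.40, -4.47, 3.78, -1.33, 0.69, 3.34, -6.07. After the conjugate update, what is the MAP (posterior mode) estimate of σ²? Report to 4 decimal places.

With known mean μ and an Inverse-Gamma(α, β) prior on σ², the Normal likelihood is conjugate: posterior is Inv-Gamma(α + n/2, β + Σ(xᵢ−μ)²/2).
Σ(xᵢ−μ)² = (5.09)² + (-3.26)² + (-0.40)² + (2.50)² + (4.40)² + (-4.47)² + (3.78)² + (-1.33)² + (0.69)² + (3.34)² + (-6.07)² = 146.8205.
Posterior: Inv-Gamma(6.4 + 11/2, 1.5 + 146.8205/2) = Inv-Gamma(11.90, 74.91025).
Mode = β/(α+1) = 74.91025/12.90 = 5.8070.

5.8070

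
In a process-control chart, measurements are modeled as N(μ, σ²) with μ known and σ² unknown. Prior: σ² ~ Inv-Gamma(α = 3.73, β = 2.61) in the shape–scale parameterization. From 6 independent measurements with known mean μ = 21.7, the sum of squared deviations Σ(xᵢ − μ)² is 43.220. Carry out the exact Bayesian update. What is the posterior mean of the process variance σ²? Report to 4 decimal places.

4.2269

With known mean μ and an Inverse-Gamma(α, β) prior on σ², the Normal likelihood is conjugate: posterior is Inv-Gamma(α + n/2, β + Σ(xᵢ−μ)²/2).
Posterior: Inv-Gamma(3.73 + 6/2, 2.61 + 43.220/2) = Inv-Gamma(6.73, 24.2200).
E[σ²|data] = β/(α−1) = 24.2200/5.73 = 4.2269.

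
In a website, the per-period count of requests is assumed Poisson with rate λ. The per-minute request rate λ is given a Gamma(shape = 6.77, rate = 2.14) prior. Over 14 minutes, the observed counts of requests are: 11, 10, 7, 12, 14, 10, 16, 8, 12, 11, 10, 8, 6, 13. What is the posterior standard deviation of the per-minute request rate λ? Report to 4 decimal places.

With a Gamma(shape α, rate β) prior, the Poisson likelihood is conjugate: the posterior is Gamma(α + ΣXᵢ, β + n).
Sum of counts S = 148 over n = 14 minutes.
Posterior: Gamma(α+S, β+n) = Gamma(6.77+148, 2.14+14) = Gamma(154.77, 16.14).
SD = √α/β = √154.77/16.14 = 0.7708.

0.7708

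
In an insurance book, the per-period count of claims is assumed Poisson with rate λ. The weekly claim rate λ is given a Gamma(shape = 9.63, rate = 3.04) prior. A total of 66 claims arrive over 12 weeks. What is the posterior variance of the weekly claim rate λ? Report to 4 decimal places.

0.3343

With a Gamma(shape α, rate β) prior, the Poisson likelihood is conjugate: the posterior is Gamma(α + ΣXᵢ, β + n).
Posterior: Gamma(α+S, β+n) = Gamma(9.63+66, 3.04+12) = Gamma(75.63, 15.04).
Var = α/β² = 75.63/15.04² = 0.3343.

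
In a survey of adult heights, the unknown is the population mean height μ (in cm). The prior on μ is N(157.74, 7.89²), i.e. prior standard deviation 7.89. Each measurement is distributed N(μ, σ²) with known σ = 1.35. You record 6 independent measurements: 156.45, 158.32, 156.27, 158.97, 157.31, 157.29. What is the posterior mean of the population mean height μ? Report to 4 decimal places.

For Normal data with known variance σ², a Normal(μ₀, σ₀²) prior on μ is conjugate. Posterior precision = 1/σ₀² + n/σ²; posterior mean is the precision-weighted average of μ₀ and x̄.
Σxᵢ = 156.45 + 158.32 + 156.27 + 158.97 + 157.31 + 157.29 = 944.61, so n·x̄ = 944.61.
σ₀² = 7.89² = 62.2521, σ² = 1.35² = 1.8225; σ² + n·σ₀² = 1.8225 + 6·62.2521 = 375.3351.
Posterior mean = (μ₀/σ₀² + n·x̄/σ²)/(1/σ₀² + n/σ²) = (σ²·μ₀ + σ₀²·n·x̄)/(σ² + n·σ₀²) = (1.8225·157.74 + 62.2521·944.61)/375.3351 = 59091.437331/375.3351 = 157.4365.

157.4365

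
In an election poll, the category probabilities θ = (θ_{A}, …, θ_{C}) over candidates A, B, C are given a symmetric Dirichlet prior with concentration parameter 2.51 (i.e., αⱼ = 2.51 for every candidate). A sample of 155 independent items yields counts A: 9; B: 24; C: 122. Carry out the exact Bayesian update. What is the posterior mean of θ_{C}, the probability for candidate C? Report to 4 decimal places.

The Dirichlet prior is conjugate to the Multinomial likelihood: each posterior αⱼ = prior αⱼ + observed count nⱼ.
Posterior concentration: (11.51, 26.51, 124.51), total = 162.53.
E[θ_{C}|data] = α_{C}/Σα = 124.51/162.53 = 0.7661.

0.7661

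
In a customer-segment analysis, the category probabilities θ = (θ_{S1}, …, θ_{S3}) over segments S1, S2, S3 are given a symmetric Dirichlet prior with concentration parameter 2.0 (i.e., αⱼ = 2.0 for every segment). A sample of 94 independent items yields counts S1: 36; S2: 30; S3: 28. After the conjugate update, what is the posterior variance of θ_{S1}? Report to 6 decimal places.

0.002333

The Dirichlet prior is conjugate to the Multinomial likelihood: each posterior αⱼ = prior αⱼ + observed count nⱼ.
Posterior concentration: (38.0, 32.0, 30.0), total = 100.0.
Var[θ_j] = α_j(Σα−α_j)/((Σα)²(Σα+1)) = 38.0·62.0/(100.0²·101.0) = 0.002333.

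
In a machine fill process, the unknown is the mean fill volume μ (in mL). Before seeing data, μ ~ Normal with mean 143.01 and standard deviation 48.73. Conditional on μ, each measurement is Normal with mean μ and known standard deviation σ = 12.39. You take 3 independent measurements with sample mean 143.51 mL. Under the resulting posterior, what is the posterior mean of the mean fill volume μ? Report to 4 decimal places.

143.4995

For Normal data with known variance σ², a Normal(μ₀, σ₀²) prior on μ is conjugate. Posterior precision = 1/σ₀² + n/σ²; posterior mean is the precision-weighted average of μ₀ and x̄.
n·x̄ = 3·143.51 = 430.53.
σ₀² = 48.73² = 2374.6129, σ² = 12.39² = 153.5121; σ² + n·σ₀² = 153.5121 + 3·2374.6129 = 7277.3508.
Posterior mean = (μ₀/σ₀² + n·x̄/σ²)/(1/σ₀² + n/σ²) = (σ²·μ₀ + σ₀²·n·x̄)/(σ² + n·σ₀²) = (153.5121·143.01 + 2374.6129·430.53)/7277.3508 = 1044295.857258/7277.3508 = 143.4995.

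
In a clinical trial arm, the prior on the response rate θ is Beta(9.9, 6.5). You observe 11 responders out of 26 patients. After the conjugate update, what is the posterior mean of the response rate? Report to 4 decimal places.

The Beta prior is conjugate to a Binomial/Bernoulli likelihood; the update adds successes to α and failures to β.
Posterior: Beta(α+k, β+n−k) = Beta(9.9+11, 6.5+15) = Beta(20.9, 21.5).
Posterior mean = α/(α+β) = 20.9/42.4 = 0.4929.

0.4929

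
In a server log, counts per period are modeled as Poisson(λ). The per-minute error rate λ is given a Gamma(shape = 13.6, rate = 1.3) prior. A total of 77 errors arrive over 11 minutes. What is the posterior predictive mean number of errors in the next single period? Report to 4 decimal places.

With a Gamma(shape α, rate β) prior, the Poisson likelihood is conjugate: the posterior is Gamma(α + ΣXᵢ, β + n).
Posterior: Gamma(α+S, β+n) = Gamma(13.6+77, 1.3+11) = Gamma(90.6, 12.3).
The predictive distribution for one future period is NegBinom with mean α/β = 7.3659.

7.3659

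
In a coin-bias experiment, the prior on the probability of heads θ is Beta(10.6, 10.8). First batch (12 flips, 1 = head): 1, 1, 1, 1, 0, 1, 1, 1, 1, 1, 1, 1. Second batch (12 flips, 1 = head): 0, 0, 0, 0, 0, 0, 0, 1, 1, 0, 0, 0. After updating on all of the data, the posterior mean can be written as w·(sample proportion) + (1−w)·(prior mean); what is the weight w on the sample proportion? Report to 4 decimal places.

The Beta prior is conjugate to a Binomial/Bernoulli likelihood; the update adds successes to α and failures to β.
Total number of flips: n = 12 + 12 = 24.
Posterior mean = (α₀+k)/(α₀+β₀+n) = [n/(α₀+β₀+n)]·(k/n) + [(α₀+β₀)/(α₀+β₀+n)]·α₀/(α₀+β₀), so only n and the prior enter the weight.
The weight on the data is w = n/(α₀+β₀+n) = 24/(10.6+10.8+24) = 24/45.4 = 0.5286.

0.5286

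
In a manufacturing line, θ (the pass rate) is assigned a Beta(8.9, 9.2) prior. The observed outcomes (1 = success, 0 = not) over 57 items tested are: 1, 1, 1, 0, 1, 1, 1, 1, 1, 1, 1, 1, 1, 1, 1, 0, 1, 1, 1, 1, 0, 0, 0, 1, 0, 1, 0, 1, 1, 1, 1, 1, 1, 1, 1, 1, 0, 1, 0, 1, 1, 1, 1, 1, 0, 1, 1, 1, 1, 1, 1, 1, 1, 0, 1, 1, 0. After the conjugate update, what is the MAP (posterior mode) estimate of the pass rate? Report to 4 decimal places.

The Beta prior is conjugate to a Binomial/Bernoulli likelihood; the update adds successes to α and failures to β.
Posterior: Beta(α+k, β+n−k) = Beta(8.9+45, 9.2+12) = Beta(53.9, 21.2).
Mode of Beta(a,b) for a,b>1 is (a−1)/(a+b−2) = 52.9/73.1 = 0.7237.

0.7237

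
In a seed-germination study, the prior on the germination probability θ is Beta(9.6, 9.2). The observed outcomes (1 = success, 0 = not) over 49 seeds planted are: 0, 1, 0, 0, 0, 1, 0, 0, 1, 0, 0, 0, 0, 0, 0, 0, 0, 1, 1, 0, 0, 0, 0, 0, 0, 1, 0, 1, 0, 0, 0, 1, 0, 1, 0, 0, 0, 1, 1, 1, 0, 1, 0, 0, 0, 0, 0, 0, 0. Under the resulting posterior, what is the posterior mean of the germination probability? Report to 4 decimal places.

0.3333

The Beta prior is conjugate to a Binomial/Bernoulli likelihood; the update adds successes to α and failures to β.
Posterior: Beta(α+k, β+n−k) = Beta(9.6+13, 9.2+36) = Beta(22.6, 45.2).
Posterior mean = α/(α+β) = 22.6/67.8 = 0.3333.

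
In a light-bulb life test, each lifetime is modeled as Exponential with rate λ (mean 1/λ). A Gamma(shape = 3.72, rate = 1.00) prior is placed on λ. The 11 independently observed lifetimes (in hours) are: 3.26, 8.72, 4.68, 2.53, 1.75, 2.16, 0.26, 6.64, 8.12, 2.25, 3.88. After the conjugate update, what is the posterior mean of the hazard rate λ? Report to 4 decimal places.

With a Gamma(shape α, rate β) prior on the exponential rate λ, the posterior after n observations with total T = Σxᵢ is Gamma(α+n, β+T).
Sum of observations T = 44.25 hours; n = 11.
Posterior: Gamma(3.72+11, 1.00+44.25) = Gamma(14.72, 45.25).
Posterior mean of λ = α/β = 14.72/45.25 = 0.3253.

0.3253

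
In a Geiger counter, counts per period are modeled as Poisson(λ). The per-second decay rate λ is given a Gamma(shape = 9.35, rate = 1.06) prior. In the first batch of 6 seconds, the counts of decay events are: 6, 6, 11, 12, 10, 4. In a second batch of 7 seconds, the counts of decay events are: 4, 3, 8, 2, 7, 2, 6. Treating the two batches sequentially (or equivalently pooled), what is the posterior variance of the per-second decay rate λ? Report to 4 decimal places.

0.4570

With a Gamma(shape α, rate β) prior, the Poisson likelihood is conjugate: the posterior is Gamma(α + ΣXᵢ, β + n).
Batch 1: sum of counts S = 49 over n = 6 seconds.
After batch 1: Gamma(α+S, β+n) = Gamma(9.35+49, 1.06+6) = Gamma(58.35, 7.06).
Batch 2: sum of counts S = 32 over n = 7 seconds.
After batch 2: Gamma(α+S, β+n) = Gamma(58.35+32, 7.06+7) = Gamma(90.35, 14.06).
Var = α/β² = 90.35/14.06² = 0.4570.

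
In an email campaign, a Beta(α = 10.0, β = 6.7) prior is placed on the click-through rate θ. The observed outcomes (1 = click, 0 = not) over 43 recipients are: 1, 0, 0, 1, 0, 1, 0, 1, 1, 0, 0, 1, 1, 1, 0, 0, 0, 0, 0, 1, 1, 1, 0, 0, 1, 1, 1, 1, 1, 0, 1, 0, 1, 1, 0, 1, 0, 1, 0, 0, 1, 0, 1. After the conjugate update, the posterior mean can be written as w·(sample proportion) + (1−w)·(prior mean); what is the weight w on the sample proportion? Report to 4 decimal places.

0.7203

The Beta prior is conjugate to a Binomial/Bernoulli likelihood; the update adds successes to α and failures to β.
Posterior mean = (α₀+k)/(α₀+β₀+n) = [n/(α₀+β₀+n)]·(k/n) + [(α₀+β₀)/(α₀+β₀+n)]·α₀/(α₀+β₀), so only n and the prior enter the weight.
The weight on the data is w = n/(α₀+β₀+n) = 43/(10.0+6.7+43) = 43/59.7 = 0.7203.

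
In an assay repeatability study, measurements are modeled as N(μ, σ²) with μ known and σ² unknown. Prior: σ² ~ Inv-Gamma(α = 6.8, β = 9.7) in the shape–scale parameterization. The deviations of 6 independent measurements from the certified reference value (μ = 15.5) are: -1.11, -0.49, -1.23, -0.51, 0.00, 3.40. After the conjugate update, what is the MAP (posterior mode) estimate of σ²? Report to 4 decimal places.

1.5836

With known mean μ and an Inverse-Gamma(α, β) prior on σ², the Normal likelihood is conjugate: posterior is Inv-Gamma(α + n/2, β + Σ(xᵢ−μ)²/2).
Σ(xᵢ−μ)² = (-1.11)² + (-0.49)² + (-1.23)² + (-0.51)² + (0.00)² + (3.40)² = 14.8052.
Posterior: Inv-Gamma(6.8 + 6/2, 9.7 + 14.8052/2) = Inv-Gamma(9.80, 17.10260).
Mode = β/(α+1) = 17.10260/10.80 = 1.5836.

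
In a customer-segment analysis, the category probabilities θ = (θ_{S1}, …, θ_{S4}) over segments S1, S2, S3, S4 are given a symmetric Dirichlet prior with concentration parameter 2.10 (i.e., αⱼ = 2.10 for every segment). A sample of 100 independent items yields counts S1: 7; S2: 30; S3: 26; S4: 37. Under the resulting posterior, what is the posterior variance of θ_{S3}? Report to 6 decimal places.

The Dirichlet prior is conjugate to the Multinomial likelihood: each posterior αⱼ = prior αⱼ + observed count nⱼ.
Posterior concentration: (9.10, 32.10, 28.10, 39.10), total = 108.40.
Var[θ_j] = α_j(Σα−α_j)/((Σα)²(Σα+1)) = 28.10·80.30/(108.40²·109.40) = 0.001755.

0.001755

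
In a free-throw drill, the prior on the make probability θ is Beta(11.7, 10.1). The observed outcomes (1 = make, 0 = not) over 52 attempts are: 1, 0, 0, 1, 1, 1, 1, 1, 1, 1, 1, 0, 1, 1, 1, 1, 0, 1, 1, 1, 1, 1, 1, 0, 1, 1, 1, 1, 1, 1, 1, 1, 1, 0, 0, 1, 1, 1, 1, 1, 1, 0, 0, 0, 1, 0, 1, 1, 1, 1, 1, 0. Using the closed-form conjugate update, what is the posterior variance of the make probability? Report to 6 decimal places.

The Beta prior is conjugate to a Binomial/Bernoulli likelihood; the update adds successes to α and failures to β.
Posterior: Beta(α+k, β+n−k) = Beta(11.7+40, 10.1+12) = Beta(51.7, 22.1).
Var = αβ/((α+β)²(α+β+1)) = 51.7·22.1/(73.8²·74.8) = 0.002805.

0.002805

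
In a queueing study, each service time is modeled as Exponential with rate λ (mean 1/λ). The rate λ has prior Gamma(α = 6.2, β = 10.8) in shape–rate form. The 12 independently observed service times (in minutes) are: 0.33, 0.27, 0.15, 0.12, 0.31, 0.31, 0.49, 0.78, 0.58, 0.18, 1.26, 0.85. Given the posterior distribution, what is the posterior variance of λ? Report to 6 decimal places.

With a Gamma(shape α, rate β) prior on the exponential rate λ, the posterior after n observations with total T = Σxᵢ is Gamma(α+n, β+T).
Sum of observations T = 5.63 minutes; n = 12.
Posterior: Gamma(6.2+12, 10.8+5.63) = Gamma(18.2, 16.43).
Var = α/β² = 0.067421.

0.067421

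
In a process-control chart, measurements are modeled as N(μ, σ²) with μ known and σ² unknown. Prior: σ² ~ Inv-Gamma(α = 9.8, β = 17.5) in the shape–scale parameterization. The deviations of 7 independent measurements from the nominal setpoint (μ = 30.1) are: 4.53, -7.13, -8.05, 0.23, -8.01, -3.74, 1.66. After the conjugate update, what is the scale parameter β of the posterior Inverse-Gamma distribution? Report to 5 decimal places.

With known mean μ and an Inverse-Gamma(α, β) prior on σ², the Normal likelihood is conjugate: posterior is Inv-Gamma(α + n/2, β + Σ(xᵢ−μ)²/2).
Σ(xᵢ−μ)² = (4.53)² + (-7.13)² + (-8.05)² + (0.23)² + (-8.01)² + (-3.74)² + (1.66)² = 217.1165.
Posterior: Inv-Gamma(9.8 + 7/2, 17.5 + 217.1165/2) = Inv-Gamma(13.30, 126.05825).
Posterior β = 126.05825.

126.05825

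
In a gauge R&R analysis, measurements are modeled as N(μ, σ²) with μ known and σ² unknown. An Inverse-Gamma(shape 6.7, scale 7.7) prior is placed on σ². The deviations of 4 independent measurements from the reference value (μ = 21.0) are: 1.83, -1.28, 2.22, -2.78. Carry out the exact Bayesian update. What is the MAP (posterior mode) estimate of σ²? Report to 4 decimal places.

1.7033

With known mean μ and an Inverse-Gamma(α, β) prior on σ², the Normal likelihood is conjugate: posterior is Inv-Gamma(α + n/2, β + Σ(xᵢ−μ)²/2).
Σ(xᵢ−μ)² = (1.83)² + (-1.28)² + (2.22)² + (-2.78)² = 17.6441.
Posterior: Inv-Gamma(6.7 + 4/2, 7.7 + 17.6441/2) = Inv-Gamma(8.70, 16.52205).
Mode = β/(α+1) = 16.52205/9.70 = 1.7033.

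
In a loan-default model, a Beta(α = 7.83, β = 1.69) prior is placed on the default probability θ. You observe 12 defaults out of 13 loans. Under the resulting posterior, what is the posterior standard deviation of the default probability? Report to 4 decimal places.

0.0669

The Beta prior is conjugate to a Binomial/Bernoulli likelihood; the update adds successes to α and failures to β.
Posterior: Beta(α+k, β+n−k) = Beta(7.83+12, 1.69+1) = Beta(19.83, 2.69).
Var = αβ/((α+β)²(α+β+1)) = 19.83·2.69/(22.52²·23.52) = 0.00447199; SD = √0.00447199 = 0.0669.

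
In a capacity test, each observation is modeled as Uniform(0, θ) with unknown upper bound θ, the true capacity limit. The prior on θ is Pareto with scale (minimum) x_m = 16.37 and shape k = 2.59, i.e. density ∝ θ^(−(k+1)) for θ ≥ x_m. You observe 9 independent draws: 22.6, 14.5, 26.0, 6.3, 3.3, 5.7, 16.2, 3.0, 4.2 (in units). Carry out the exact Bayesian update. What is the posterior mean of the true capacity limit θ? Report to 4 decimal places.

A Pareto(scale x_m, shape k) prior on the upper bound θ of Uniform(0, θ) is conjugate: posterior is Pareto(max(x_m, max xᵢ), k + n).
Sample maximum = 26.0; prior scale x_m = 16.37 → posterior scale = max = 26.00.
Posterior shape = 2.59 + 9 = 11.59.
E[θ|data] = k·x_m/(k−1) = 11.59·26.00/10.59 = 28.4551.

28.4551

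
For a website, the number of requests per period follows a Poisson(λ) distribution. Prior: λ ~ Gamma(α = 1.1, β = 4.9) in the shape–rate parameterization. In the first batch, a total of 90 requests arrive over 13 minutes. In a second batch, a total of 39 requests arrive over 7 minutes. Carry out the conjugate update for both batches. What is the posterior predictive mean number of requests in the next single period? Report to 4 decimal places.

With a Gamma(shape α, rate β) prior, the Poisson likelihood is conjugate: the posterior is Gamma(α + ΣXᵢ, β + n).
After batch 1: Gamma(α+S, β+n) = Gamma(1.1+90, 4.9+13) = Gamma(91.1, 17.9).
After batch 2: Gamma(α+S, β+n) = Gamma(91.1+39, 17.9+7) = Gamma(130.1, 24.9).
The predictive distribution for one future period is NegBinom with mean α/β = 5.2249.

5.2249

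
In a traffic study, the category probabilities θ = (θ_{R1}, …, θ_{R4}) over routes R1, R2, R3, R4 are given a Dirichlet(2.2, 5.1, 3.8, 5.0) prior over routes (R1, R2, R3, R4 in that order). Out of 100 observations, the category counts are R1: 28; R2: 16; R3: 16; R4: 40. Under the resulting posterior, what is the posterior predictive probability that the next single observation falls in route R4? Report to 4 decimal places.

0.3876

The Dirichlet prior is conjugate to the Multinomial likelihood: each posterior αⱼ = prior αⱼ + observed count nⱼ.
Posterior concentration: (30.2, 21.1, 19.8, 45.0), total = 116.1.
P(next = R4 | data) = α_{R4}/Σα = 0.3876.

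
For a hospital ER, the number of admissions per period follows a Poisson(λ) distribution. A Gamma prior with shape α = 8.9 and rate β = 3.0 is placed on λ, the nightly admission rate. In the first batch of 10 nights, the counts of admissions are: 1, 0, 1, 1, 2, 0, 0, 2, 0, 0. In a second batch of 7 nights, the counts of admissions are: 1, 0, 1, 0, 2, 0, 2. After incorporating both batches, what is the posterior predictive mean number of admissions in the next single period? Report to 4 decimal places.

1.0950

With a Gamma(shape α, rate β) prior, the Poisson likelihood is conjugate: the posterior is Gamma(α + ΣXᵢ, β + n).
Batch 1: sum of counts S = 7 over n = 10 nights.
After batch 1: Gamma(α+S, β+n) = Gamma(8.9+7, 3.0+10) = Gamma(15.9, 13.0).
Batch 2: sum of counts S = 6 over n = 7 nights.
After batch 2: Gamma(α+S, β+n) = Gamma(15.9+6, 13.0+7) = Gamma(21.9, 20.0).
The predictive distribution for one future period is NegBinom with mean α/β = 1.0950.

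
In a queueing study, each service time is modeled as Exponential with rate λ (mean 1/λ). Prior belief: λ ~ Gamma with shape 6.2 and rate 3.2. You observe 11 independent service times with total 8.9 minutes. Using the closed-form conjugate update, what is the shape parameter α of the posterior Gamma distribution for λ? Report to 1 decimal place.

17.2

With a Gamma(shape α, rate β) prior on the exponential rate λ, the posterior after n observations with total T = Σxᵢ is Gamma(α+n, β+T).
Posterior: Gamma(6.2+11, 3.2+8.9) = Gamma(17.2, 12.1).
Posterior α = 17.2.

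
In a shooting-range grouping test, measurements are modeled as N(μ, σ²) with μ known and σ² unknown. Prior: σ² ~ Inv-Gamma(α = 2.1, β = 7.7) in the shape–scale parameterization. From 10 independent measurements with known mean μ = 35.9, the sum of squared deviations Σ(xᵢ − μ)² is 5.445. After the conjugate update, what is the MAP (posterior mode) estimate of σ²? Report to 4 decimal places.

1.2867

With known mean μ and an Inverse-Gamma(α, β) prior on σ², the Normal likelihood is conjugate: posterior is Inv-Gamma(α + n/2, β + Σ(xᵢ−μ)²/2).
Posterior: Inv-Gamma(2.1 + 10/2, 7.7 + 5.445/2) = Inv-Gamma(7.10, 10.4225).
Mode = β/(α+1) = 10.4225/8.10 = 1.2867.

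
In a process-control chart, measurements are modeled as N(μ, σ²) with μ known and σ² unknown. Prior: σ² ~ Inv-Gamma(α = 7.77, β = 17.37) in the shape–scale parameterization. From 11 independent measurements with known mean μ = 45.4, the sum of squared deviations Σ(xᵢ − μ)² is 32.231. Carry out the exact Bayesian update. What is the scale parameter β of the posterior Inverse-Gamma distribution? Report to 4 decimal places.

33.4855

With known mean μ and an Inverse-Gamma(α, β) prior on σ², the Normal likelihood is conjugate: posterior is Inv-Gamma(α + n/2, β + Σ(xᵢ−μ)²/2).
Posterior: Inv-Gamma(7.77 + 11/2, 17.37 + 32.231/2) = Inv-Gamma(13.27, 33.4855).
Posterior β = 33.4855.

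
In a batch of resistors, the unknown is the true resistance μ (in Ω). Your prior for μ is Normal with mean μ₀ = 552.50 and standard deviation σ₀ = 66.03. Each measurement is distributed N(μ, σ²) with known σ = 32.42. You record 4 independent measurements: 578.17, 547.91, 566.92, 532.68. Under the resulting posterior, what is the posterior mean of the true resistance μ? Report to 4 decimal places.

556.1972

For Normal data with known variance σ², a Normal(μ₀, σ₀²) prior on μ is conjugate. Posterior precision = 1/σ₀² + n/σ²; posterior mean is the precision-weighted average of μ₀ and x̄.
Σxᵢ = 578.17 + 547.91 + 566.92 + 532.68 = 2225.68, so n·x̄ = 2225.68.
σ₀² = 66.03² = 4359.9609, σ² = 32.42² = 1051.0564; σ² + n·σ₀² = 1051.0564 + 4·4359.9609 = 18490.9.
Posterior mean = (μ₀/σ₀² + n·x̄/σ²)/(1/σ₀² + n/σ²) = (σ²·μ₀ + σ₀²·n·x̄)/(σ² + n·σ₀²) = (1051.0564·552.50 + 4359.9609·2225.68)/18490.9 = 10284586.436912/18490.9 = 556.1972.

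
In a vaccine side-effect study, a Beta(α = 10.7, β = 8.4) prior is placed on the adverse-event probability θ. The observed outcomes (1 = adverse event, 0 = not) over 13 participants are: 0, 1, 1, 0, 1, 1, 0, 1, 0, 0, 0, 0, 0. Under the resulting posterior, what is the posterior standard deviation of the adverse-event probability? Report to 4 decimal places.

0.0869

The Beta prior is conjugate to a Binomial/Bernoulli likelihood; the update adds successes to α and failures to β.
Posterior: Beta(α+k, β+n−k) = Beta(10.7+5, 8.4+8) = Beta(15.7, 16.4).
Var = αβ/((α+β)²(α+β+1)) = 15.7·16.4/(32.1²·33.1) = 0.00754928; SD = √0.00754928 = 0.0869.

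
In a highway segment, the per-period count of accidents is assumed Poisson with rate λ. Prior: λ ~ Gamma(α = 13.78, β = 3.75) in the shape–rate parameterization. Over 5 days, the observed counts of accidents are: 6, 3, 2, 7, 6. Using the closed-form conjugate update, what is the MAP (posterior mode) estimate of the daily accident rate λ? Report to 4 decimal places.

With a Gamma(shape α, rate β) prior, the Poisson likelihood is conjugate: the posterior is Gamma(α + ΣXᵢ, β + n).
Sum of counts S = 24 over n = 5 days.
Posterior: Gamma(α+S, β+n) = Gamma(13.78+24, 3.75+5) = Gamma(37.78, 8.75).
Mode of Gamma(α,β) for α≥1 is (α−1)/β = 36.78/8.75 = 4.2034.

4.2034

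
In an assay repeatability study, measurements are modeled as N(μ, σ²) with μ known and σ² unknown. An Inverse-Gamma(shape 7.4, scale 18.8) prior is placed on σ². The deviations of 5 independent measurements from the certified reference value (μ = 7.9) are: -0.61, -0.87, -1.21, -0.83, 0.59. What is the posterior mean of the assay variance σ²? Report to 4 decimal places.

With known mean μ and an Inverse-Gamma(α, β) prior on σ², the Normal likelihood is conjugate: posterior is Inv-Gamma(α + n/2, β + Σ(xᵢ−μ)²/2).
Σ(xᵢ−μ)² = (-0.61)² + (-0.87)² + (-1.21)² + (-0.83)² + (0.59)² = 3.6301.
Posterior: Inv-Gamma(7.4 + 5/2, 18.8 + 3.6301/2) = Inv-Gamma(9.90, 20.61505).
E[σ²|data] = β/(α−1) = 20.61505/8.90 = 2.3163.

2.3163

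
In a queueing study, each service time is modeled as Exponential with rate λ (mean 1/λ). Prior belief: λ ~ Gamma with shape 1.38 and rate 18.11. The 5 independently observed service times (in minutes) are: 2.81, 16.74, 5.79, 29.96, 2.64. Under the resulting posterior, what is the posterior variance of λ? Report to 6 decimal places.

0.001103

With a Gamma(shape α, rate β) prior on the exponential rate λ, the posterior after n observations with total T = Σxᵢ is Gamma(α+n, β+T).
Sum of observations T = 57.94 minutes; n = 5.
Posterior: Gamma(1.38+5, 18.11+57.94) = Gamma(6.38, 76.05).
Var = α/β² = 0.001103.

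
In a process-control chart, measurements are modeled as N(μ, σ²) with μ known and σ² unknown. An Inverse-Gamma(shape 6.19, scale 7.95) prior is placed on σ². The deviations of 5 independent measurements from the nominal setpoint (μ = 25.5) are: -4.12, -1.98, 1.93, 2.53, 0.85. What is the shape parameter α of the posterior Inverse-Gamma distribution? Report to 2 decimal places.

With known mean μ and an Inverse-Gamma(α, β) prior on σ², the Normal likelihood is conjugate: posterior is Inv-Gamma(α + n/2, β + Σ(xᵢ−μ)²/2).
Σ(xᵢ−μ)² = (-4.12)² + (-1.98)² + (1.93)² + (2.53)² + (0.85)² = 31.7431.
Posterior: Inv-Gamma(6.19 + 5/2, 7.95 + 31.7431/2) = Inv-Gamma(8.69, 23.82155).
Posterior α = 8.69.

8.69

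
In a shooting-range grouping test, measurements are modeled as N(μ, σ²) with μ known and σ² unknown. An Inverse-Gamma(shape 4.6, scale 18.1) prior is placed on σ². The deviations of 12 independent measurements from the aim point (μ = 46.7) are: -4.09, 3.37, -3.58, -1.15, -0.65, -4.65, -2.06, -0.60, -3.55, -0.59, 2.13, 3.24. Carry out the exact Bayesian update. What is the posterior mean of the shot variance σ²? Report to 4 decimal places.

6.9301

With known mean μ and an Inverse-Gamma(α, β) prior on σ², the Normal likelihood is conjugate: posterior is Inv-Gamma(α + n/2, β + Σ(xᵢ−μ)²/2).
Σ(xᵢ−μ)² = (-4.09)² + (3.37)² + (-3.58)² + (-1.15)² + (-0.65)² + (-4.65)² + (-2.06)² + (-0.60)² + (-3.55)² + (-0.59)² + (2.13)² + (3.24)² = 96.8576.
Posterior: Inv-Gamma(4.6 + 12/2, 18.1 + 96.8576/2) = Inv-Gamma(10.60, 66.52880).
E[σ²|data] = β/(α−1) = 66.52880/9.60 = 6.9301.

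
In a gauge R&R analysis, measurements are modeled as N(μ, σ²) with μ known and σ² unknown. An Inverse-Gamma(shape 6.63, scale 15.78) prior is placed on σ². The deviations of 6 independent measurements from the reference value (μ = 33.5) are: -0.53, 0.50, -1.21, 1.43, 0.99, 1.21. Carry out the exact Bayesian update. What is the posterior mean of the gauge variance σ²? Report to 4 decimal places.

2.2042

With known mean μ and an Inverse-Gamma(α, β) prior on σ², the Normal likelihood is conjugate: posterior is Inv-Gamma(α + n/2, β + Σ(xᵢ−μ)²/2).
Σ(xᵢ−μ)² = (-0.53)² + (0.50)² + (-1.21)² + (1.43)² + (0.99)² + (1.21)² = 6.4841.
Posterior: Inv-Gamma(6.63 + 6/2, 15.78 + 6.4841/2) = Inv-Gamma(9.63, 19.02205).
E[σ²|data] = β/(α−1) = 19.02205/8.63 = 2.2042.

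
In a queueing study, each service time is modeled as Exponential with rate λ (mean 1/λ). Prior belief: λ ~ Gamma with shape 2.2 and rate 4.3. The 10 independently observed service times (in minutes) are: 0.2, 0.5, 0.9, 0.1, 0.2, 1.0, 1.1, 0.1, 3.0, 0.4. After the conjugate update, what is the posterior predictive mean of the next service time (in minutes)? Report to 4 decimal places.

With a Gamma(shape α, rate β) prior on the exponential rate λ, the posterior after n observations with total T = Σxᵢ is Gamma(α+n, β+T).
Sum of observations T = 7.5 minutes; n = 10.
Posterior: Gamma(2.2+10, 4.3+7.5) = Gamma(12.2, 11.8).
The predictive distribution for the next observation is Lomax; its mean is β/(α−1) = 11.8/11.2 = 1.0536.

1.0536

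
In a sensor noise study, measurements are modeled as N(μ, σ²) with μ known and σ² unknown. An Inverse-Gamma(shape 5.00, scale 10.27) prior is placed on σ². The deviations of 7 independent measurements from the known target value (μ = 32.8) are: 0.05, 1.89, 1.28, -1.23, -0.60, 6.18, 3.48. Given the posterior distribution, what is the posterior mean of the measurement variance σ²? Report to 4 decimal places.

With known mean μ and an Inverse-Gamma(α, β) prior on σ², the Normal likelihood is conjugate: posterior is Inv-Gamma(α + n/2, β + Σ(xᵢ−μ)²/2).
Σ(xᵢ−μ)² = (0.05)² + (1.89)² + (1.28)² + (-1.23)² + (-0.60)² + (6.18)² + (3.48)² = 57.3887.
Posterior: Inv-Gamma(5.00 + 7/2, 10.27 + 57.3887/2) = Inv-Gamma(8.50, 38.96435).
E[σ²|data] = β/(α−1) = 38.96435/7.50 = 5.1952.

5.1952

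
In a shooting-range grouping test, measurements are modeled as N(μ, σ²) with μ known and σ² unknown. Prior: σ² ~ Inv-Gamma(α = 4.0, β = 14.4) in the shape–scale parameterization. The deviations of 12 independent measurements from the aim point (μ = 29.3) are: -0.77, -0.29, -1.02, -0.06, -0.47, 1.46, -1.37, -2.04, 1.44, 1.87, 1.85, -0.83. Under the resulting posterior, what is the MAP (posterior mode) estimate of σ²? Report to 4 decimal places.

With known mean μ and an Inverse-Gamma(α, β) prior on σ², the Normal likelihood is conjugate: posterior is Inv-Gamma(α + n/2, β + Σ(xᵢ−μ)²/2).
Σ(xᵢ−μ)² = (-0.77)² + (-0.29)² + (-1.02)² + (-0.06)² + (-0.47)² + (1.46)² + (-1.37)² + (-2.04)² + (1.44)² + (1.87)² + (1.85)² + (-0.83)² = 19.7939.
Posterior: Inv-Gamma(4.0 + 12/2, 14.4 + 19.7939/2) = Inv-Gamma(10.00, 24.29695).
Mode = β/(α+1) = 24.29695/11.00 = 2.2088.

2.2088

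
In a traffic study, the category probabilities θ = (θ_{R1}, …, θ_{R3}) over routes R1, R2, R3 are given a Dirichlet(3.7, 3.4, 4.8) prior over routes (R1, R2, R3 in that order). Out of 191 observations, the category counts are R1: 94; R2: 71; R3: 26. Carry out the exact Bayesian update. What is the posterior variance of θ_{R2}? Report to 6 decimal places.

0.001139

The Dirichlet prior is conjugate to the Multinomial likelihood: each posterior αⱼ = prior αⱼ + observed count nⱼ.
Posterior concentration: (97.7, 74.4, 30.8), total = 202.9.
Var[θ_j] = α_j(Σα−α_j)/((Σα)²(Σα+1)) = 74.4·128.5/(202.9²·203.9) = 0.001139.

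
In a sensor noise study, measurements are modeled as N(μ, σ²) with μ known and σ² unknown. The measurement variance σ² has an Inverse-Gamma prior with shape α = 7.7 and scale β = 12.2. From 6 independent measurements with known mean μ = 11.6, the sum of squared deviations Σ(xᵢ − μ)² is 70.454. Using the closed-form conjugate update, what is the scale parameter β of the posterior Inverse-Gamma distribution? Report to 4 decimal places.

With known mean μ and an Inverse-Gamma(α, β) prior on σ², the Normal likelihood is conjugate: posterior is Inv-Gamma(α + n/2, β + Σ(xᵢ−μ)²/2).
Posterior: Inv-Gamma(7.7 + 6/2, 12.2 + 70.454/2) = Inv-Gamma(10.70, 47.4270).
Posterior β = 47.4270.

47.4270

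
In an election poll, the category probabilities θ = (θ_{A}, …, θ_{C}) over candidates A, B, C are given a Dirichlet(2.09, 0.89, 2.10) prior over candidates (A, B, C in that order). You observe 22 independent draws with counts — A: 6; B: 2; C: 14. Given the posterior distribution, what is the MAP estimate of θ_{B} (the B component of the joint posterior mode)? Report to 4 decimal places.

The Dirichlet prior is conjugate to the Multinomial likelihood: each posterior αⱼ = prior αⱼ + observed count nⱼ.
Posterior concentration: (8.09, 2.89, 16.10), total = 27.08.
Joint mode component: (α_{B}−1)/(Σα−K) = 1.89/24.08 = 0.0785.

0.0785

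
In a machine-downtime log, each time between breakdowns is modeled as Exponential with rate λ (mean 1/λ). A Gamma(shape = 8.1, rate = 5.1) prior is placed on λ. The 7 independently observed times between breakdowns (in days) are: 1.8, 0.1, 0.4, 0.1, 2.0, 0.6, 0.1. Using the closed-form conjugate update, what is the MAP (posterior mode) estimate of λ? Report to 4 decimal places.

1.3824

With a Gamma(shape α, rate β) prior on the exponential rate λ, the posterior after n observations with total T = Σxᵢ is Gamma(α+n, β+T).
Sum of observations T = 5.1 days; n = 7.
Posterior: Gamma(8.1+7, 5.1+5.1) = Gamma(15.1, 10.2).
Mode = (α−1)/β = 1.3824.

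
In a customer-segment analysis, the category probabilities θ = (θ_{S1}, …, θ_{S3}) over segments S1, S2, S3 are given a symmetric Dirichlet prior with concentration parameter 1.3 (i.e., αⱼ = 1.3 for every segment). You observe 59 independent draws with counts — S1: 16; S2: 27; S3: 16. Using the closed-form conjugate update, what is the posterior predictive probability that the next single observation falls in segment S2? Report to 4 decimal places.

The Dirichlet prior is conjugate to the Multinomial likelihood: each posterior αⱼ = prior αⱼ + observed count nⱼ.
Posterior concentration: (17.3, 28.3, 17.3), total = 62.9.
P(next = S2 | data) = α_{S2}/Σα = 0.4499.

0.4499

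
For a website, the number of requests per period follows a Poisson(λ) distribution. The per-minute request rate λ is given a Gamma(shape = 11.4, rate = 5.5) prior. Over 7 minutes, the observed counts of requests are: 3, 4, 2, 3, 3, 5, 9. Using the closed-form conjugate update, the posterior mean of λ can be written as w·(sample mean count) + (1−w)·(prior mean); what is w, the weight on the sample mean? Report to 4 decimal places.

With a Gamma(shape α, rate β) prior, the Poisson likelihood is conjugate: the posterior is Gamma(α + ΣXᵢ, β + n).
Posterior mean = (α₀+S)/(β₀+n) = [n/(β₀+n)]·(S/n) + [β₀/(β₀+n)]·(α₀/β₀), so only n and β₀ enter the weight.
Weight on data w = n/(β₀+n) = 7/(5.5+7) = 7/12.5 = 0.5600.

0.5600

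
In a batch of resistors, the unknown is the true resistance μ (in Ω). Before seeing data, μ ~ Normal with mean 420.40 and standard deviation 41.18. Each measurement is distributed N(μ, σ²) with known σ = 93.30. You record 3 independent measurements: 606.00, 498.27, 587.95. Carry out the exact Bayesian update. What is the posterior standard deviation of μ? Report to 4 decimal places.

For Normal data with known variance σ², a Normal(μ₀, σ₀²) prior on μ is conjugate. Posterior precision = 1/σ₀² + n/σ²; posterior mean is the precision-weighted average of μ₀ and x̄.
σ₀² = 41.18² = 1695.7924, σ² = 93.30² = 8704.89; σ² + n·σ₀² = 8704.89 + 3·1695.7924 = 13792.2672.
Posterior precision = 1/σ₀² + n/σ² = 1/1695.7924 + 3/8704.89 = (σ² + n·σ₀²)/(σ₀²σ²) = 13792.2672/(1695.7924·8704.89); posterior variance σₙ² = σ₀²σ²/(σ² + n·σ₀²) = 1695.7924·8704.89/13792.2672 = 1070.287146.
Posterior SD = √σₙ² = √(1695.7924·8704.89/13792.2672) = 32.7152.

32.7152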